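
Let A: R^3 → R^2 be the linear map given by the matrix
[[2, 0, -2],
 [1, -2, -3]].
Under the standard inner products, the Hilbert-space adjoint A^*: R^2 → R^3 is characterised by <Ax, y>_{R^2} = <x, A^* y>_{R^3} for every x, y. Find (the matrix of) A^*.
A^* = A^T =
[[2, 1],
 [0, -2],
 [-2, -3]]

For real matrices with standard dot products, the defining identity <Ax, y> = <x, A^* y> gives (Ax)^T y = x^T (A^*) y, i.e. x^T A^T y = x^T (A^*) y. Since this holds for all x, y, we must have A^* = A^T. Therefore
A^* =
[[2, 1],
 [0, -2],
 [-2, -3]].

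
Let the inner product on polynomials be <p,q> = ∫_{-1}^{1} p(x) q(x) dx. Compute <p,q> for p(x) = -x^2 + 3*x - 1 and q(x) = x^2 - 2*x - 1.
<p,q> = -12/5

Expand the product: p(x)·q(x) = -x^4 + 5*x^3 - 6*x^2 - x + 1.
∫_{-1}^{1} of each monomial x^k gives [2/(k+1) if k even, 0 if k odd]. Integrating term-by-term (or equivalently evaluating the antiderivative F(x) = -x^5/5 + 5*x^4/4 - 2*x^3 - x^2/2 + x at the endpoints):
  F(1) − F(−1) = -9/20 − (39/20) = -12/5.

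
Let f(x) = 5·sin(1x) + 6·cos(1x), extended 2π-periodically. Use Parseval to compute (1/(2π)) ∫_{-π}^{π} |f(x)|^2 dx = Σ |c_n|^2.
Σ |c_n|^2 = 61/2

Expand |f|^2 and use orthogonality of {sin(nx), cos(mx)} on [-π, π]:
  ∫_{-π}^{π} sin(nx)^2 dx = π, ∫ cos(mx)^2 dx = π, and cross terms integrate to 0.
So ∫_{-π}^{π} f(x)^2 dx = 5^2 · π + 6^2 · π = (25 + 36)π.
Divide by 2π: (25 + 36)/2 = 61/2.
By Parseval, this equals Σ |c_n|^2.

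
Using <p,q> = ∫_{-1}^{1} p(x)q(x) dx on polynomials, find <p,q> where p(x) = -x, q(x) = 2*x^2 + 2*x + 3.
<p,q> = -4/3

Expand the product: p(x)·q(x) = -2*x^3 - 2*x^2 - 3*x.
∫_{-1}^{1} of each monomial x^k gives [2/(k+1) if k even, 0 if k odd]. Integrating term-by-term (or equivalently evaluating the antiderivative F(x) = -x^4/2 - 2*x^3/3 - 3*x^2/2 at the endpoints):
  F(1) − F(−1) = -8/3 − (-4/3) = -4/3.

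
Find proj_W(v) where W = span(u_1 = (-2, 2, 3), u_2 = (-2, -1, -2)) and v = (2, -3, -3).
proj_W(v) = (284/137, -311/137, -471/137)

Set up U = [u_1 | ... | u_2] ∈ R^(3×2). The projector onto W = col(U) is P = U (U^T U)^(-1) U^T.
Compute U^T U =
  [17, -4]
  [-4, 9],
and U^T v = (-19, 5).
Solve U^T U · c = U^T v for the coefficients: c = (-151/137, 9/137). The projection is proj_W(v) = U c.
Check: (v - proj_W(v)) · u_1 = 0  (should be 0).
Check: (v - proj_W(v)) · u_2 = 0  (should be 0).
Result: proj_W(v) = (284/137, -311/137, -471/137).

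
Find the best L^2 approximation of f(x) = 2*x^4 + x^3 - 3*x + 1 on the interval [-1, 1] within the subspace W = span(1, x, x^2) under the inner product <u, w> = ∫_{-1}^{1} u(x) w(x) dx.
g(x) = 12*x^2/7 - 12*x/5 + 29/35

The best approximation g ∈ W is the orthogonal projection of f onto W. Writing g = a_0 + a_1 x + a_2 x^2, the coefficients solve the normal equations G · a = b where
  G_{ij} = <φ_i, φ_j> and b_i = <f, φ_i>, with φ_0 = 1, φ_1 = x, φ_2 = x^2.
G =
  [2, 0, 2/3]
  [0, 2/3, 0]
  [2/3, 0, 2/5],
b = (14/5, -8/5, 26/21).
Solving gives a_0 = 29/35, a_1 = -12/5, a_2 = 12/7, so
  g(x) = 12*x^2/7 - 12*x/5 + 29/35.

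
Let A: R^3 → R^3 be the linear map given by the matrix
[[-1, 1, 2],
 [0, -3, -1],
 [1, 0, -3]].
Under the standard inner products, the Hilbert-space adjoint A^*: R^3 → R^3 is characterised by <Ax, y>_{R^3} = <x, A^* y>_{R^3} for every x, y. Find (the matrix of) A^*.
A^* = A^T =
[[-1, 0, 1],
 [1, -3, 0],
 [2, -1, -3]]

For real matrices with standard dot products, the defining identity <Ax, y> = <x, A^* y> gives (Ax)^T y = x^T (A^*) y, i.e. x^T A^T y = x^T (A^*) y. Since this holds for all x, y, we must have A^* = A^T. Therefore
A^* =
[[-1, 0, 1],
 [1, -3, 0],
 [2, -1, -3]].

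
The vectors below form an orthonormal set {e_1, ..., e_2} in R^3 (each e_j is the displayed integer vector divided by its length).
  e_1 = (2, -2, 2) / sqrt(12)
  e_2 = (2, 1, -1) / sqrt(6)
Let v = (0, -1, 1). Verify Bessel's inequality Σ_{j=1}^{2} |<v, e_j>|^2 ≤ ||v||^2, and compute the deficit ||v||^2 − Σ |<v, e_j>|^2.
Σ |<v, e_j>|^2 = 2; ||v||^2 = 2; deficit = 0

Write each e_j = u_j / sqrt(<u_j, u_j>) where u_j is the displayed integer vector. Then <v, e_j> = <v, u_j> / sqrt(<u_j, u_j>), so |<v, e_j>|^2 = <v, u_j>^2 / <u_j, u_j>.
Coefficients: <v, e_1> = 4/sqrt(12), <v, e_2> = -2/sqrt(6).
Square and sum: Σ |<v, e_j>|^2 = 2.
Compute ||v||^2 = v·v = 2.
Deficit = 2 − 2 = 0 ≥ 0, confirming Bessel's inequality. (The deficit equals ||v − Σ <v,e_j> e_j||^2, the squared distance from v to span{e_j}.)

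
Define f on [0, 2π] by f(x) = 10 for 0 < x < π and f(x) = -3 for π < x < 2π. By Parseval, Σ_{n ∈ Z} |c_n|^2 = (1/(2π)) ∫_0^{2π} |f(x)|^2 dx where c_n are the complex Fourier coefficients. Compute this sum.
Σ |c_n|^2 = 109/2

Parseval equates the L^2 energy of f (normalised by 1/(2π)) with the ℓ^2 sum of its Fourier coefficients: (1/(2π)) ∫_0^{2π} |f|^2 = Σ |c_n|^2.
Compute the left side: (1/(2π)) [∫_0^π 10^2 dx + ∫_π^{2π} (-3)^2 dx] = (1/(2π)) · (100π + 9π) = (100 + 9)/2 = 109/2.
So Σ_{n ∈ Z} |c_n|^2 = 109/2.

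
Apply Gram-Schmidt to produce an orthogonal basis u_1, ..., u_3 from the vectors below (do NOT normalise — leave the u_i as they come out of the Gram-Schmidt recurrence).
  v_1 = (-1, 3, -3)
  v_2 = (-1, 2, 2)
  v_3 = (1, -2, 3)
Orthogonal basis:
  u_1 = (-1, 3, -3)
  u_2 = (-18/19, 35/19, 41/19)
  u_3 = (6/17, 5/34, 1/34)

Apply the Gram-Schmidt recurrence
  u_1 = v_1
  u_i = v_i − Σ_{j<i} ((v_i · u_j) / (u_j · u_j)) · u_j.

Step by step this gives:
  u_1 = (-1, 3, -3)
  u_2 = (-18/19, 35/19, 41/19)
  u_3 = (6/17, 5/34, 1/34)

Orthogonality check:
  u_2 · u_1 = 0 (should be 0)
  u_3 · u_1 = 0 (should be 0)
  u_3 · u_2 = 0 (should be 0)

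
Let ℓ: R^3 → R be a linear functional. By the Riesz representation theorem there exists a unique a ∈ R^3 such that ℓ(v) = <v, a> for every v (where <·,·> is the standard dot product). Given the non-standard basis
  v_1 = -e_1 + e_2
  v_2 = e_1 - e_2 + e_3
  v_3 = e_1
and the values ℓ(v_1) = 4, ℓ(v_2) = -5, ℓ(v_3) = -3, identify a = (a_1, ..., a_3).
a = (-3, 1, -1)

Write a = (a_1, ..., a_3) in the standard basis. For each basis vector v_i, ℓ(v_i) = <v_i, a> is a linear equation in the a_j's. Collect the n equations into a matrix system V a = ℓ, where row i of V is v_i (expressed in the standard basis). Since V is invertible (lower-triangular with 1s on the diagonal, up to permutation), solve by back-substitution:
  V =
[[-1, 1, 0],
 [1, -1, 1],
 [1, 0, 0]]
  V a = (4, -5, -3)
Solving gives a = (-3, 1, -1).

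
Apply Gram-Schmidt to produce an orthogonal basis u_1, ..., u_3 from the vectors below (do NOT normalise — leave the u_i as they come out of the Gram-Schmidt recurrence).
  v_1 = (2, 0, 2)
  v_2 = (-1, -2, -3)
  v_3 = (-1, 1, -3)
Orthogonal basis:
  u_1 = (2, 0, 2)
  u_2 = (1, -2, -1)
  u_3 = (1, 1, -1)

Apply the Gram-Schmidt recurrence
  u_1 = v_1
  u_i = v_i − Σ_{j<i} ((v_i · u_j) / (u_j · u_j)) · u_j.

Step by step this gives:
  u_1 = (2, 0, 2)
  u_2 = (1, -2, -1)
  u_3 = (1, 1, -1)

Orthogonality check:
  u_2 · u_1 = 0 (should be 0)
  u_3 · u_1 = 0 (should be 0)
  u_3 · u_2 = 0 (should be 0)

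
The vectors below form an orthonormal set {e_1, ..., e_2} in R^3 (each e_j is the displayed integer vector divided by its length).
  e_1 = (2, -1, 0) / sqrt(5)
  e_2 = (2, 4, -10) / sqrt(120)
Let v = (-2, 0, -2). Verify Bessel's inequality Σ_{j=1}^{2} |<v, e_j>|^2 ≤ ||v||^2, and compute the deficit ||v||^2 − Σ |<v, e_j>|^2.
Σ |<v, e_j>|^2 = 16/3; ||v||^2 = 8; deficit = 8/3

Write each e_j = u_j / sqrt(<u_j, u_j>) where u_j is the displayed integer vector. Then <v, e_j> = <v, u_j> / sqrt(<u_j, u_j>), so |<v, e_j>|^2 = <v, u_j>^2 / <u_j, u_j>.
Coefficients: <v, e_1> = -4/sqrt(5), <v, e_2> = 16/sqrt(120).
Square and sum: Σ |<v, e_j>|^2 = 16/3.
Compute ||v||^2 = v·v = 8.
Deficit = 8 − 16/3 = 8/3 ≥ 0, confirming Bessel's inequality. (The deficit equals ||v − Σ <v,e_j> e_j||^2, the squared distance from v to span{e_j}.)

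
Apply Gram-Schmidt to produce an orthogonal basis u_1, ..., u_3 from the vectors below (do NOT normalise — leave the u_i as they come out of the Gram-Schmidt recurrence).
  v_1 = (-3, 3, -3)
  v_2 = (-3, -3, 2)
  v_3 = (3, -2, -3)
Orthogonal basis:
  u_1 = (-3, 3, -3)
  u_2 = (-11/3, -7/3, 4/3)
  u_3 = (1/2, -5/2, -3)

Apply the Gram-Schmidt recurrence
  u_1 = v_1
  u_i = v_i − Σ_{j<i} ((v_i · u_j) / (u_j · u_j)) · u_j.

Step by step this gives:
  u_1 = (-3, 3, -3)
  u_2 = (-11/3, -7/3, 4/3)
  u_3 = (1/2, -5/2, -3)

Orthogonality check:
  u_2 · u_1 = 0 (should be 0)
  u_3 · u_1 = 0 (should be 0)
  u_3 · u_2 = 0 (should be 0)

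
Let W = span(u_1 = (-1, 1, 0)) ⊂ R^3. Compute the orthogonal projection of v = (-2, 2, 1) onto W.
proj_W(v) = (-2, 2, 0)

Set up U = [u_1 | ... | u_1] ∈ R^(3×1). The projector onto W = col(U) is P = U (U^T U)^(-1) U^T.
Compute U^T U =
  [2],
and U^T v = (4).
Solve U^T U · c = U^T v for the coefficients: c = (2). The projection is proj_W(v) = U c.
Check: (v - proj_W(v)) · u_1 = 0  (should be 0).
Result: proj_W(v) = (-2, 2, 0).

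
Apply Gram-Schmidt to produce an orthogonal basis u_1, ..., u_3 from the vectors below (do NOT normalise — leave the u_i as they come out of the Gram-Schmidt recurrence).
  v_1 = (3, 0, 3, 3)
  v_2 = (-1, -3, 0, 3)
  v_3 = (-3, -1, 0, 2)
Orthogonal basis:
  u_1 = (3, 0, 3, 3)
  u_2 = (-5/3, -3, -2/3, 7/3)
  u_3 = (-78/53, 61/53, 43/53, 35/53)

Apply the Gram-Schmidt recurrence
  u_1 = v_1
  u_i = v_i − Σ_{j<i} ((v_i · u_j) / (u_j · u_j)) · u_j.

Step by step this gives:
  u_1 = (3, 0, 3, 3)
  u_2 = (-5/3, -3, -2/3, 7/3)
  u_3 = (-78/53, 61/53, 43/53, 35/53)

Orthogonality check:
  u_2 · u_1 = 0 (should be 0)
  u_3 · u_1 = 0 (should be 0)
  u_3 · u_2 = 0 (should be 0)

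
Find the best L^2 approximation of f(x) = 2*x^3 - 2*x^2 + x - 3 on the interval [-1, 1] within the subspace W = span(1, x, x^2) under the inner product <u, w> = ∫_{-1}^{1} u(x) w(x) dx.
g(x) = -2*x^2 + 11*x/5 - 3

The best approximation g ∈ W is the orthogonal projection of f onto W. Writing g = a_0 + a_1 x + a_2 x^2, the coefficients solve the normal equations G · a = b where
  G_{ij} = <φ_i, φ_j> and b_i = <f, φ_i>, with φ_0 = 1, φ_1 = x, φ_2 = x^2.
G =
  [2, 0, 2/3]
  [0, 2/3, 0]
  [2/3, 0, 2/5],
b = (-22/3, 22/15, -14/5).
Solving gives a_0 = -3, a_1 = 11/5, a_2 = -2, so
  g(x) = -2*x^2 + 11*x/5 - 3.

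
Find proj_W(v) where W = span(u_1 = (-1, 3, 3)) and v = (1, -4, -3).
proj_W(v) = (22/19, -66/19, -66/19)

Set up U = [u_1 | ... | u_1] ∈ R^(3×1). The projector onto W = col(U) is P = U (U^T U)^(-1) U^T.
Compute U^T U =
  [19],
and U^T v = (-22).
Solve U^T U · c = U^T v for the coefficients: c = (-22/19). The projection is proj_W(v) = U c.
Check: (v - proj_W(v)) · u_1 = 0  (should be 0).
Result: proj_W(v) = (22/19, -66/19, -66/19).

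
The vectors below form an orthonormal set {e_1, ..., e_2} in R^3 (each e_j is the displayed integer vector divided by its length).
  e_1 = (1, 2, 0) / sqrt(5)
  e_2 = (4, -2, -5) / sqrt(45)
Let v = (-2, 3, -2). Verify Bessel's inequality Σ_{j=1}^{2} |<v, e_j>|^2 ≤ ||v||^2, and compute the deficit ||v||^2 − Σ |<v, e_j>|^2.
Σ |<v, e_j>|^2 = 32/9; ||v||^2 = 17; deficit = 121/9

Write each e_j = u_j / sqrt(<u_j, u_j>) where u_j is the displayed integer vector. Then <v, e_j> = <v, u_j> / sqrt(<u_j, u_j>), so |<v, e_j>|^2 = <v, u_j>^2 / <u_j, u_j>.
Coefficients: <v, e_1> = 4/sqrt(5), <v, e_2> = -4/sqrt(45).
Square and sum: Σ |<v, e_j>|^2 = 32/9.
Compute ||v||^2 = v·v = 17.
Deficit = 17 − 32/9 = 121/9 ≥ 0, confirming Bessel's inequality. (The deficit equals ||v − Σ <v,e_j> e_j||^2, the squared distance from v to span{e_j}.)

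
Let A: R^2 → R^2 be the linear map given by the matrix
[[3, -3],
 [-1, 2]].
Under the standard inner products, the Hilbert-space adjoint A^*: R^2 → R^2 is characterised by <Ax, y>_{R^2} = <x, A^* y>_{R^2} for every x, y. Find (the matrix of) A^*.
A^* = A^T =
[[3, -1],
 [-3, 2]]

For real matrices with standard dot products, the defining identity <Ax, y> = <x, A^* y> gives (Ax)^T y = x^T (A^*) y, i.e. x^T A^T y = x^T (A^*) y. Since this holds for all x, y, we must have A^* = A^T. Therefore
A^* =
[[3, -1],
 [-3, 2]].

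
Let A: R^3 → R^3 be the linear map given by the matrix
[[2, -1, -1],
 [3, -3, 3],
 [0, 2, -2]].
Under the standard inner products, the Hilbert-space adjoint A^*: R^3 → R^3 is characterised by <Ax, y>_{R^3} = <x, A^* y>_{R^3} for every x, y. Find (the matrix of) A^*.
A^* = A^T =
[[2, 3, 0],
 [-1, -3, 2],
 [-1, 3, -2]]

For real matrices with standard dot products, the defining identity <Ax, y> = <x, A^* y> gives (Ax)^T y = x^T (A^*) y, i.e. x^T A^T y = x^T (A^*) y. Since this holds for all x, y, we must have A^* = A^T. Therefore
A^* =
[[2, 3, 0],
 [-1, -3, 2],
 [-1, 3, -2]].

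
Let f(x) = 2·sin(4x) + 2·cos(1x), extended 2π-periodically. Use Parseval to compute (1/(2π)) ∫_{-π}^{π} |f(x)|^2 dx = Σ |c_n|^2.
Σ |c_n|^2 = 4

Expand |f|^2 and use orthogonality of {sin(nx), cos(mx)} on [-π, π]:
  ∫_{-π}^{π} sin(nx)^2 dx = π, ∫ cos(mx)^2 dx = π, and cross terms integrate to 0.
So ∫_{-π}^{π} f(x)^2 dx = 2^2 · π + 2^2 · π = (4 + 4)π.
Divide by 2π: (4 + 4)/2 = 4.
By Parseval, this equals Σ |c_n|^2.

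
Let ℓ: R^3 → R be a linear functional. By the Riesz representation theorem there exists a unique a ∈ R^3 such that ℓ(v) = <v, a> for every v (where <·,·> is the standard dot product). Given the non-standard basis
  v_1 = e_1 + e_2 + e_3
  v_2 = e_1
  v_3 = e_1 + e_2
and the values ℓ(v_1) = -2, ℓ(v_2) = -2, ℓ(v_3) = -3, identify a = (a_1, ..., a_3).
a = (-2, -1, 1)

Write a = (a_1, ..., a_3) in the standard basis. For each basis vector v_i, ℓ(v_i) = <v_i, a> is a linear equation in the a_j's. Collect the n equations into a matrix system V a = ℓ, where row i of V is v_i (expressed in the standard basis). Since V is invertible (lower-triangular with 1s on the diagonal, up to permutation), solve by back-substitution:
  V =
[[1, 1, 1],
 [1, 0, 0],
 [1, 1, 0]]
  V a = (-2, -2, -3)
Solving gives a = (-2, -1, 1).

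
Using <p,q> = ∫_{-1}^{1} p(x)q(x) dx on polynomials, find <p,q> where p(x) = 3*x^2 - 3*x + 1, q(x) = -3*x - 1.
<p,q> = 2

Expand the product: p(x)·q(x) = -9*x^3 + 6*x^2 - 1.
∫_{-1}^{1} of each monomial x^k gives [2/(k+1) if k even, 0 if k odd]. Integrating term-by-term (or equivalently evaluating the antiderivative F(x) = -9*x^4/4 + 2*x^3 - x at the endpoints):
  F(1) − F(−1) = -5/4 − (-13/4) = 2.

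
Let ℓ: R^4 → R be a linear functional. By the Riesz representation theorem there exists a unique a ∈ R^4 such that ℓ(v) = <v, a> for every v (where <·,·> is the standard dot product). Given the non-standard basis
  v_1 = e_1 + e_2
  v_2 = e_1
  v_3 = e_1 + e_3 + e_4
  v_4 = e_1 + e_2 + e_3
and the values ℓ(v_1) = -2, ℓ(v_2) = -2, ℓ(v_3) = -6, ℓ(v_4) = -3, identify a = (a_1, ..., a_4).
a = (-2, 0, -1, -3)

Write a = (a_1, ..., a_4) in the standard basis. For each basis vector v_i, ℓ(v_i) = <v_i, a> is a linear equation in the a_j's. Collect the n equations into a matrix system V a = ℓ, where row i of V is v_i (expressed in the standard basis). Since V is invertible (lower-triangular with 1s on the diagonal, up to permutation), solve by back-substitution:
  V =
[[1, 1, 0, 0],
 [1, 0, 0, 0],
 [1, 0, 1, 1],
 [1, 1, 1, 0]]
  V a = (-2, -2, -6, -3)
Solving gives a = (-2, 0, -1, -3).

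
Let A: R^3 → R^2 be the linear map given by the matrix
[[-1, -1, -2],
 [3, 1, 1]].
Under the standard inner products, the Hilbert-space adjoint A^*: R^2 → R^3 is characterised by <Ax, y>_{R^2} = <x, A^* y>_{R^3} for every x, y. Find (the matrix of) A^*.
A^* = A^T =
[[-1, 3],
 [-1, 1],
 [-2, 1]]

For real matrices with standard dot products, the defining identity <Ax, y> = <x, A^* y> gives (Ax)^T y = x^T (A^*) y, i.e. x^T A^T y = x^T (A^*) y. Since this holds for all x, y, we must have A^* = A^T. Therefore
A^* =
[[-1, 3],
 [-1, 1],
 [-2, 1]].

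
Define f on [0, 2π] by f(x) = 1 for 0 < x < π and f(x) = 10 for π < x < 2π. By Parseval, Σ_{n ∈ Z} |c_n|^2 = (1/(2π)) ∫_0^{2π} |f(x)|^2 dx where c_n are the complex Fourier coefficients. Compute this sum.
Σ |c_n|^2 = 101/2

Parseval equates the L^2 energy of f (normalised by 1/(2π)) with the ℓ^2 sum of its Fourier coefficients: (1/(2π)) ∫_0^{2π} |f|^2 = Σ |c_n|^2.
Compute the left side: (1/(2π)) [∫_0^π 1^2 dx + ∫_π^{2π} 10^2 dx] = (1/(2π)) · (1π + 100π) = (1 + 100)/2 = 101/2.
So Σ_{n ∈ Z} |c_n|^2 = 101/2.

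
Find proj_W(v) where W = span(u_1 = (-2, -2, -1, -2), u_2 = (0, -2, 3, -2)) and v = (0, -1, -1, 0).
proj_W(v) = (-4/7, -2/7, -5/7, -2/7)

Set up U = [u_1 | ... | u_2] ∈ R^(4×2). The projector onto W = col(U) is P = U (U^T U)^(-1) U^T.
Compute U^T U =
  [13, 5]
  [5, 17],
and U^T v = (3, -1).
Solve U^T U · c = U^T v for the coefficients: c = (2/7, -1/7). The projection is proj_W(v) = U c.
Check: (v - proj_W(v)) · u_1 = 0  (should be 0).
Check: (v - proj_W(v)) · u_2 = 0  (should be 0).
Result: proj_W(v) = (-4/7, -2/7, -5/7, -2/7).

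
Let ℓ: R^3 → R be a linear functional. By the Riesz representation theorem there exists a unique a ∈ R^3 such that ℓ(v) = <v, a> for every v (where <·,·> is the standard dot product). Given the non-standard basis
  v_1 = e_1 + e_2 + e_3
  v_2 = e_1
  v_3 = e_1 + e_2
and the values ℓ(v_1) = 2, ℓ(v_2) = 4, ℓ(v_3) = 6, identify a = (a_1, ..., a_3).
a = (4, 2, -4)

Write a = (a_1, ..., a_3) in the standard basis. For each basis vector v_i, ℓ(v_i) = <v_i, a> is a linear equation in the a_j's. Collect the n equations into a matrix system V a = ℓ, where row i of V is v_i (expressed in the standard basis). Since V is invertible (lower-triangular with 1s on the diagonal, up to permutation), solve by back-substitution:
  V =
[[1, 1, 1],
 [1, 0, 0],
 [1, 1, 0]]
  V a = (2, 4, 6)
Solving gives a = (4, 2, -4).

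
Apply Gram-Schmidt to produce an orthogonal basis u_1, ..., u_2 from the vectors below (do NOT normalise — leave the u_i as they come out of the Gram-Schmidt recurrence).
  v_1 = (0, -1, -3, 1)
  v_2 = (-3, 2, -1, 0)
Orthogonal basis:
  u_1 = (0, -1, -3, 1)
  u_2 = (-3, 23/11, -8/11, -1/11)

Apply the Gram-Schmidt recurrence
  u_1 = v_1
  u_i = v_i − Σ_{j<i} ((v_i · u_j) / (u_j · u_j)) · u_j.

Step by step this gives:
  u_1 = (0, -1, -3, 1)
  u_2 = (-3, 23/11, -8/11, -1/11)

Orthogonality check:
  u_2 · u_1 = 0 (should be 0)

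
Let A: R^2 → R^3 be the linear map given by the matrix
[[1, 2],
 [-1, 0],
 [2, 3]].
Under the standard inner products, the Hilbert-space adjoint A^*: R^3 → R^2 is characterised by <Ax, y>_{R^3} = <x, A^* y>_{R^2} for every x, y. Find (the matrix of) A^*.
A^* = A^T =
[[1, -1, 2],
 [2, 0, 3]]

For real matrices with standard dot products, the defining identity <Ax, y> = <x, A^* y> gives (Ax)^T y = x^T (A^*) y, i.e. x^T A^T y = x^T (A^*) y. Since this holds for all x, y, we must have A^* = A^T. Therefore
A^* =
[[1, -1, 2],
 [2, 0, 3]].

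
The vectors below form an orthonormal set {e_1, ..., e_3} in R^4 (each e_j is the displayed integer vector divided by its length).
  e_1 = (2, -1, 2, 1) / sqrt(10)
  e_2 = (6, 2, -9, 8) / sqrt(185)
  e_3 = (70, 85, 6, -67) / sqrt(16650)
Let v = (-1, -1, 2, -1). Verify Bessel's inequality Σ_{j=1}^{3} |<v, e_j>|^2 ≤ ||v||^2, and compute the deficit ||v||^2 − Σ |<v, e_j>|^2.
Σ |<v, e_j>|^2 = 1574/225; ||v||^2 = 7; deficit = 1/225

Write each e_j = u_j / sqrt(<u_j, u_j>) where u_j is the displayed integer vector. Then <v, e_j> = <v, u_j> / sqrt(<u_j, u_j>), so |<v, e_j>|^2 = <v, u_j>^2 / <u_j, u_j>.
Coefficients: <v, e_1> = 2/sqrt(10), <v, e_2> = -34/sqrt(185), <v, e_3> = -76/sqrt(16650).
Square and sum: Σ |<v, e_j>|^2 = 1574/225.
Compute ||v||^2 = v·v = 7.
Deficit = 7 − 1574/225 = 1/225 ≥ 0, confirming Bessel's inequality. (The deficit equals ||v − Σ <v,e_j> e_j||^2, the squared distance from v to span{e_j}.)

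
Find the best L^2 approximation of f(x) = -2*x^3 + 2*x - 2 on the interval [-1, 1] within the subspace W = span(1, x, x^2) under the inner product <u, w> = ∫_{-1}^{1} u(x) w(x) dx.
g(x) = 4*x/5 - 2

The best approximation g ∈ W is the orthogonal projection of f onto W. Writing g = a_0 + a_1 x + a_2 x^2, the coefficients solve the normal equations G · a = b where
  G_{ij} = <φ_i, φ_j> and b_i = <f, φ_i>, with φ_0 = 1, φ_1 = x, φ_2 = x^2.
G =
  [2, 0, 2/3]
  [0, 2/3, 0]
  [2/3, 0, 2/5],
b = (-4, 8/15, -4/3).
Solving gives a_0 = -2, a_1 = 4/5, a_2 = 0, so
  g(x) = 4*x/5 - 2.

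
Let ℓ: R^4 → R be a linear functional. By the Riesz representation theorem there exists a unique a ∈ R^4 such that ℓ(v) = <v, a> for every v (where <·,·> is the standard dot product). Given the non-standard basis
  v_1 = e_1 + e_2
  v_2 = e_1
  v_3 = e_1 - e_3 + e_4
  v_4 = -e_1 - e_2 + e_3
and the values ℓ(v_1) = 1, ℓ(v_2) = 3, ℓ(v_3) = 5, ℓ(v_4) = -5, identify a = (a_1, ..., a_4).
a = (3, -2, -4, -2)

Write a = (a_1, ..., a_4) in the standard basis. For each basis vector v_i, ℓ(v_i) = <v_i, a> is a linear equation in the a_j's. Collect the n equations into a matrix system V a = ℓ, where row i of V is v_i (expressed in the standard basis). Since V is invertible (lower-triangular with 1s on the diagonal, up to permutation), solve by back-substitution:
  V =
[[1, 1, 0, 0],
 [1, 0, 0, 0],
 [1, 0, -1, 1],
 [-1, -1, 1, 0]]
  V a = (1, 3, 5, -5)
Solving gives a = (3, -2, -4, -2).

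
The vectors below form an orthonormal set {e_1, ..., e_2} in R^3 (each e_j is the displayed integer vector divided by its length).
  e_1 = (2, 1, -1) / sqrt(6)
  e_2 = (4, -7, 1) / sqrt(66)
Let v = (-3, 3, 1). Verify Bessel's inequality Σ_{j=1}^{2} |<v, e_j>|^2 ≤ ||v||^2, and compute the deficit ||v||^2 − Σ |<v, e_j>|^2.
Σ |<v, e_j>|^2 = 200/11; ||v||^2 = 19; deficit = 9/11

Write each e_j = u_j / sqrt(<u_j, u_j>) where u_j is the displayed integer vector. Then <v, e_j> = <v, u_j> / sqrt(<u_j, u_j>), so |<v, e_j>|^2 = <v, u_j>^2 / <u_j, u_j>.
Coefficients: <v, e_1> = -4/sqrt(6), <v, e_2> = -32/sqrt(66).
Square and sum: Σ |<v, e_j>|^2 = 200/11.
Compute ||v||^2 = v·v = 19.
Deficit = 19 − 200/11 = 9/11 ≥ 0, confirming Bessel's inequality. (The deficit equals ||v − Σ <v,e_j> e_j||^2, the squared distance from v to span{e_j}.)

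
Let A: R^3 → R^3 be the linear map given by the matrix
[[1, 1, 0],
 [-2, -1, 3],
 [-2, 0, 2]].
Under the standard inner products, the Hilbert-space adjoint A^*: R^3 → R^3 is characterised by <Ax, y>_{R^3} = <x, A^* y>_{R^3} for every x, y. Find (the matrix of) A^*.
A^* = A^T =
[[1, -2, -2],
 [1, -1, 0],
 [0, 3, 2]]

For real matrices with standard dot products, the defining identity <Ax, y> = <x, A^* y> gives (Ax)^T y = x^T (A^*) y, i.e. x^T A^T y = x^T (A^*) y. Since this holds for all x, y, we must have A^* = A^T. Therefore
A^* =
[[1, -2, -2],
 [1, -1, 0],
 [0, 3, 2]].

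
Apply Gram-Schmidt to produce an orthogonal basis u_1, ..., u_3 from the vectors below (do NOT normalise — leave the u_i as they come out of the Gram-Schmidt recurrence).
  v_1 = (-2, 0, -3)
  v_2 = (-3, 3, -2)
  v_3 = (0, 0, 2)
Orthogonal basis:
  u_1 = (-2, 0, -3)
  u_2 = (-15/13, 3, 10/13)
  u_3 = (-54/71, -30/71, 36/71)

Apply the Gram-Schmidt recurrence
  u_1 = v_1
  u_i = v_i − Σ_{j<i} ((v_i · u_j) / (u_j · u_j)) · u_j.

Step by step this gives:
  u_1 = (-2, 0, -3)
  u_2 = (-15/13, 3, 10/13)
  u_3 = (-54/71, -30/71, 36/71)

Orthogonality check:
  u_2 · u_1 = 0 (should be 0)
  u_3 · u_1 = 0 (should be 0)
  u_3 · u_2 = 0 (should be 0)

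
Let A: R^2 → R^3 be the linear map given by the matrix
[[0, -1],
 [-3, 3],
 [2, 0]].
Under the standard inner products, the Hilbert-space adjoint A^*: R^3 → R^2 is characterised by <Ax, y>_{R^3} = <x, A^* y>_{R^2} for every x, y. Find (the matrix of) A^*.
A^* = A^T =
[[0, -3, 2],
 [-1, 3, 0]]

For real matrices with standard dot products, the defining identity <Ax, y> = <x, A^* y> gives (Ax)^T y = x^T (A^*) y, i.e. x^T A^T y = x^T (A^*) y. Since this holds for all x, y, we must have A^* = A^T. Therefore
A^* =
[[0, -3, 2],
 [-1, 3, 0]].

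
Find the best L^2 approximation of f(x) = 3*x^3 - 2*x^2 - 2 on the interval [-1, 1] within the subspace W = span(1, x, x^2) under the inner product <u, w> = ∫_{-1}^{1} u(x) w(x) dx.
g(x) = -2*x^2 + 9*x/5 - 2

The best approximation g ∈ W is the orthogonal projection of f onto W. Writing g = a_0 + a_1 x + a_2 x^2, the coefficients solve the normal equations G · a = b where
  G_{ij} = <φ_i, φ_j> and b_i = <f, φ_i>, with φ_0 = 1, φ_1 = x, φ_2 = x^2.
G =
  [2, 0, 2/3]
  [0, 2/3, 0]
  [2/3, 0, 2/5],
b = (-16/3, 6/5, -32/15).
Solving gives a_0 = -2, a_1 = 9/5, a_2 = -2, so
  g(x) = -2*x^2 + 9*x/5 - 2.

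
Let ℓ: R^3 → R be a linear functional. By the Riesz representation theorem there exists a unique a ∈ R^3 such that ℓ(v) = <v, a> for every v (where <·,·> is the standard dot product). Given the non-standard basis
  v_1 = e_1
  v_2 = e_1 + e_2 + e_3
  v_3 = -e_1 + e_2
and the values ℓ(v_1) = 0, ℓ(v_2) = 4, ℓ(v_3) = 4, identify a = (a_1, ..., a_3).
a = (0, 4, 0)

Write a = (a_1, ..., a_3) in the standard basis. For each basis vector v_i, ℓ(v_i) = <v_i, a> is a linear equation in the a_j's. Collect the n equations into a matrix system V a = ℓ, where row i of V is v_i (expressed in the standard basis). Since V is invertible (lower-triangular with 1s on the diagonal, up to permutation), solve by back-substitution:
  V =
[[1, 0, 0],
 [1, 1, 1],
 [-1, 1, 0]]
  V a = (0, 4, 4)
Solving gives a = (0, 4, 0).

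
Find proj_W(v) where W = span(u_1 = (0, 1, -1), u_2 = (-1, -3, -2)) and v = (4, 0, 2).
proj_W(v) = (2/3, 2/3, 8/3)

Set up U = [u_1 | ... | u_2] ∈ R^(3×2). The projector onto W = col(U) is P = U (U^T U)^(-1) U^T.
Compute U^T U =
  [2, -1]
  [-1, 14],
and U^T v = (-2, -8).
Solve U^T U · c = U^T v for the coefficients: c = (-4/3, -2/3). The projection is proj_W(v) = U c.
Check: (v - proj_W(v)) · u_1 = 0  (should be 0).
Check: (v - proj_W(v)) · u_2 = 0  (should be 0).
Result: proj_W(v) = (2/3, 2/3, 8/3).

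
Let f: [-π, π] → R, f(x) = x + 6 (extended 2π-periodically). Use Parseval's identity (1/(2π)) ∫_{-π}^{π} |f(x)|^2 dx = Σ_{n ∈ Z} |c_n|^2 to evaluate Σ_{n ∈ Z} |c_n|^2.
Σ |c_n|^2 = π^2/3 + 36

Expand and integrate term by term over [-π, π]:
  ∫ (x)^2 dx = 1·(2π^3/3); ∫ 2·1·(6)·x dx = 0 (odd integrand); ∫ 6^2 dx = 36·2π.
So (1/(2π)) ∫_{-π}^{π} (x + 6)^2 dx = 1π^2/3 + 36 = π^2/3 + 36.
Parseval ⇒ Σ |c_n|^2 = π^2/3 + 36.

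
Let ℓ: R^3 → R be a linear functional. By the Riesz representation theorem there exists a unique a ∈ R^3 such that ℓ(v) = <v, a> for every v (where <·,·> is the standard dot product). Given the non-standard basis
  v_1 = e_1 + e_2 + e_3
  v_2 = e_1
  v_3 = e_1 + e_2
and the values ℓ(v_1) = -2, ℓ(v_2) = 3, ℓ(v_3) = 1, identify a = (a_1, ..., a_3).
a = (3, -2, -3)

Write a = (a_1, ..., a_3) in the standard basis. For each basis vector v_i, ℓ(v_i) = <v_i, a> is a linear equation in the a_j's. Collect the n equations into a matrix system V a = ℓ, where row i of V is v_i (expressed in the standard basis). Since V is invertible (lower-triangular with 1s on the diagonal, up to permutation), solve by back-substitution:
  V =
[[1, 1, 1],
 [1, 0, 0],
 [1, 1, 0]]
  V a = (-2, 3, 1)
Solving gives a = (3, -2, -3).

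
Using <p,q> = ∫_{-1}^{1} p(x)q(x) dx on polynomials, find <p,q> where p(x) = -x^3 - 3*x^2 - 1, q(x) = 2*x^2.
<p,q> = -56/15

Expand the product: p(x)·q(x) = -2*x^5 - 6*x^4 - 2*x^2.
∫_{-1}^{1} of each monomial x^k gives [2/(k+1) if k even, 0 if k odd]. Integrating term-by-term (or equivalently evaluating the antiderivative F(x) = -x^6/3 - 6*x^5/5 - 2*x^3/3 at the endpoints):
  F(1) − F(−1) = -11/5 − (23/15) = -56/15.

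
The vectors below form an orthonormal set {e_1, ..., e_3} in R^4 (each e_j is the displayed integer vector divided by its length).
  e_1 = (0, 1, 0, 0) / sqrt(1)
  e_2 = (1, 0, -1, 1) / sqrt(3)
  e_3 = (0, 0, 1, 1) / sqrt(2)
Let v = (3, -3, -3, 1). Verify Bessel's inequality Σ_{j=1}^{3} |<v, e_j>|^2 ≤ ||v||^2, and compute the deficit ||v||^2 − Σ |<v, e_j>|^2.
Σ |<v, e_j>|^2 = 82/3; ||v||^2 = 28; deficit = 2/3

Write each e_j = u_j / sqrt(<u_j, u_j>) where u_j is the displayed integer vector. Then <v, e_j> = <v, u_j> / sqrt(<u_j, u_j>), so |<v, e_j>|^2 = <v, u_j>^2 / <u_j, u_j>.
Coefficients: <v, e_1> = -3/sqrt(1), <v, e_2> = 7/sqrt(3), <v, e_3> = -2/sqrt(2).
Square and sum: Σ |<v, e_j>|^2 = 82/3.
Compute ||v||^2 = v·v = 28.
Deficit = 28 − 82/3 = 2/3 ≥ 0, confirming Bessel's inequality. (The deficit equals ||v − Σ <v,e_j> e_j||^2, the squared distance from v to span{e_j}.)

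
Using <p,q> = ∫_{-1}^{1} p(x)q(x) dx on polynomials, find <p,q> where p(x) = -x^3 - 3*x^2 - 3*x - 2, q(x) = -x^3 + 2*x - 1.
<p,q> = 94/35

Expand the product: p(x)·q(x) = x^6 + 3*x^5 + x^4 - 3*x^3 - 3*x^2 - x + 2.
∫_{-1}^{1} of each monomial x^k gives [2/(k+1) if k even, 0 if k odd]. Integrating term-by-term (or equivalently evaluating the antiderivative F(x) = x^7/7 + x^6/2 + x^5/5 - 3*x^4/4 - x^3 - x^2/2 + 2*x at the endpoints):
  F(1) − F(−1) = 83/140 − (-293/140) = 94/35.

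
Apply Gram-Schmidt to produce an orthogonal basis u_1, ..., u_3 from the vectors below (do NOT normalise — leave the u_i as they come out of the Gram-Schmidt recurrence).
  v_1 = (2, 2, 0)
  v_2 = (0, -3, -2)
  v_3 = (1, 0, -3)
Orthogonal basis:
  u_1 = (2, 2, 0)
  u_2 = (3/2, -3/2, -2)
  u_3 = (-14/17, 14/17, -21/17)

Apply the Gram-Schmidt recurrence
  u_1 = v_1
  u_i = v_i − Σ_{j<i} ((v_i · u_j) / (u_j · u_j)) · u_j.

Step by step this gives:
  u_1 = (2, 2, 0)
  u_2 = (3/2, -3/2, -2)
  u_3 = (-14/17, 14/17, -21/17)

Orthogonality check:
  u_2 · u_1 = 0 (should be 0)
  u_3 · u_1 = 0 (should be 0)
  u_3 · u_2 = 0 (should be 0)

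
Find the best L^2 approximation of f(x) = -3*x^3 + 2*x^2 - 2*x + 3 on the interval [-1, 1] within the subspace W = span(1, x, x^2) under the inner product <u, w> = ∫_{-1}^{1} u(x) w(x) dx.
g(x) = 2*x^2 - 19*x/5 + 3

The best approximation g ∈ W is the orthogonal projection of f onto W. Writing g = a_0 + a_1 x + a_2 x^2, the coefficients solve the normal equations G · a = b where
  G_{ij} = <φ_i, φ_j> and b_i = <f, φ_i>, with φ_0 = 1, φ_1 = x, φ_2 = x^2.
G =
  [2, 0, 2/3]
  [0, 2/3, 0]
  [2/3, 0, 2/5],
b = (22/3, -38/15, 14/5).
Solving gives a_0 = 3, a_1 = -19/5, a_2 = 2, so
  g(x) = 2*x^2 - 19*x/5 + 3.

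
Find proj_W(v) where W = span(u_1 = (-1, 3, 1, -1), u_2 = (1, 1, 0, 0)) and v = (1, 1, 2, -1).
proj_W(v) = (2/5, 8/5, 3/10, -3/10)

Set up U = [u_1 | ... | u_2] ∈ R^(4×2). The projector onto W = col(U) is P = U (U^T U)^(-1) U^T.
Compute U^T U =
  [12, 2]
  [2, 2],
and U^T v = (5, 2).
Solve U^T U · c = U^T v for the coefficients: c = (3/10, 7/10). The projection is proj_W(v) = U c.
Check: (v - proj_W(v)) · u_1 = 0  (should be 0).
Check: (v - proj_W(v)) · u_2 = 0  (should be 0).
Result: proj_W(v) = (2/5, 8/5, 3/10, -3/10).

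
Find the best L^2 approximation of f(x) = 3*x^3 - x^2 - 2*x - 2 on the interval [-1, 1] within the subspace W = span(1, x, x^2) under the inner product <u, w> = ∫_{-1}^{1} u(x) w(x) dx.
g(x) = -x^2 - x/5 - 2

The best approximation g ∈ W is the orthogonal projection of f onto W. Writing g = a_0 + a_1 x + a_2 x^2, the coefficients solve the normal equations G · a = b where
  G_{ij} = <φ_i, φ_j> and b_i = <f, φ_i>, with φ_0 = 1, φ_1 = x, φ_2 = x^2.
G =
  [2, 0, 2/3]
  [0, 2/3, 0]
  [2/3, 0, 2/5],
b = (-14/3, -2/15, -26/15).
Solving gives a_0 = -2, a_1 = -1/5, a_2 = -1, so
  g(x) = -x^2 - x/5 - 2.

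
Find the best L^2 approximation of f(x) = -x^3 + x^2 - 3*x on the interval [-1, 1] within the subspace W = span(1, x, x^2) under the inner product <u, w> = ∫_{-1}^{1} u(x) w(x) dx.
g(x) = x^2 - 18*x/5

The best approximation g ∈ W is the orthogonal projection of f onto W. Writing g = a_0 + a_1 x + a_2 x^2, the coefficients solve the normal equations G · a = b where
  G_{ij} = <φ_i, φ_j> and b_i = <f, φ_i>, with φ_0 = 1, φ_1 = x, φ_2 = x^2.
G =
  [2, 0, 2/3]
  [0, 2/3, 0]
  [2/3, 0, 2/5],
b = (2/3, -12/5, 2/5).
Solving gives a_0 = 0, a_1 = -18/5, a_2 = 1, so
  g(x) = x^2 - 18*x/5.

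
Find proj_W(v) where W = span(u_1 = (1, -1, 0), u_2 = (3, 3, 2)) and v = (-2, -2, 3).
proj_W(v) = (-9/11, -9/11, -6/11)

Set up U = [u_1 | ... | u_2] ∈ R^(3×2). The projector onto W = col(U) is P = U (U^T U)^(-1) U^T.
Compute U^T U =
  [2, 0]
  [0, 22],
and U^T v = (0, -6).
Solve U^T U · c = U^T v for the coefficients: c = (0, -3/11). The projection is proj_W(v) = U c.
Check: (v - proj_W(v)) · u_1 = 0  (should be 0).
Check: (v - proj_W(v)) · u_2 = 0  (should be 0).
Result: proj_W(v) = (-9/11, -9/11, -6/11).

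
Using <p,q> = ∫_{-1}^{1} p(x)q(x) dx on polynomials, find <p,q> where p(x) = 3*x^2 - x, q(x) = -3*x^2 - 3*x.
<p,q> = -8/5

Expand the product: p(x)·q(x) = -9*x^4 - 6*x^3 + 3*x^2.
∫_{-1}^{1} of each monomial x^k gives [2/(k+1) if k even, 0 if k odd]. Integrating term-by-term (or equivalently evaluating the antiderivative F(x) = -9*x^5/5 - 3*x^4/2 + x^3 at the endpoints):
  F(1) − F(−1) = -23/10 − (-7/10) = -8/5.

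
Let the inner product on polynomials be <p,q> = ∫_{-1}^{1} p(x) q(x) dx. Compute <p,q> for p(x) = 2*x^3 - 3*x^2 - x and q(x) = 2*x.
<p,q> = 4/15

Expand the product: p(x)·q(x) = 4*x^4 - 6*x^3 - 2*x^2.
∫_{-1}^{1} of each monomial x^k gives [2/(k+1) if k even, 0 if k odd]. Integrating term-by-term (or equivalently evaluating the antiderivative F(x) = 4*x^5/5 - 3*x^4/2 - 2*x^3/3 at the endpoints):
  F(1) − F(−1) = -41/30 − (-49/30) = 4/15.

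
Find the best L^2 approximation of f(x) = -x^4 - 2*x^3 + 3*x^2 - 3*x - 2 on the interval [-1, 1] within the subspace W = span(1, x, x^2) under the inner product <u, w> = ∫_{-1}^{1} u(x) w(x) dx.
g(x) = 15*x^2/7 - 21*x/5 - 67/35

The best approximation g ∈ W is the orthogonal projection of f onto W. Writing g = a_0 + a_1 x + a_2 x^2, the coefficients solve the normal equations G · a = b where
  G_{ij} = <φ_i, φ_j> and b_i = <f, φ_i>, with φ_0 = 1, φ_1 = x, φ_2 = x^2.
G =
  [2, 0, 2/3]
  [0, 2/3, 0]
  [2/3, 0, 2/5],
b = (-12/5, -14/5, -44/105).
Solving gives a_0 = -67/35, a_1 = -21/5, a_2 = 15/7, so
  g(x) = 15*x^2/7 - 21*x/5 - 67/35.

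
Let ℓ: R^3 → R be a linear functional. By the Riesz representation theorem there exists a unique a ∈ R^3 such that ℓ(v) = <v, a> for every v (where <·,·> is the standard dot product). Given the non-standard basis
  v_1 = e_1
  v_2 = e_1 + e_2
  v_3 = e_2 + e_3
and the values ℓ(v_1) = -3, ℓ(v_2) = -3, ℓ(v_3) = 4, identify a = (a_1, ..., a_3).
a = (-3, 0, 4)

Write a = (a_1, ..., a_3) in the standard basis. For each basis vector v_i, ℓ(v_i) = <v_i, a> is a linear equation in the a_j's. Collect the n equations into a matrix system V a = ℓ, where row i of V is v_i (expressed in the standard basis). Since V is invertible (lower-triangular with 1s on the diagonal, up to permutation), solve by back-substitution:
  V =
[[1, 0, 0],
 [1, 1, 0],
 [0, 1, 1]]
  V a = (-3, -3, 4)
Solving gives a = (-3, 0, 4).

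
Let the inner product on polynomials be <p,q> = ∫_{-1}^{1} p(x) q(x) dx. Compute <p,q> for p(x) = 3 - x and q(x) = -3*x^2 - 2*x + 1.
<p,q> = 4/3

Expand the product: p(x)·q(x) = 3*x^3 - 7*x^2 - 7*x + 3.
∫_{-1}^{1} of each monomial x^k gives [2/(k+1) if k even, 0 if k odd]. Integrating term-by-term (or equivalently evaluating the antiderivative F(x) = 3*x^4/4 - 7*x^3/3 - 7*x^2/2 + 3*x at the endpoints):
  F(1) − F(−1) = -25/12 − (-41/12) = 4/3.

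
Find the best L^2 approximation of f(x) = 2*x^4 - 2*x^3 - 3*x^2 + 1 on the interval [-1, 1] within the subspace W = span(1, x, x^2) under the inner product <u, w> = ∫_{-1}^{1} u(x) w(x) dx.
g(x) = -9*x^2/7 - 6*x/5 + 29/35

The best approximation g ∈ W is the orthogonal projection of f onto W. Writing g = a_0 + a_1 x + a_2 x^2, the coefficients solve the normal equations G · a = b where
  G_{ij} = <φ_i, φ_j> and b_i = <f, φ_i>, with φ_0 = 1, φ_1 = x, φ_2 = x^2.
G =
  [2, 0, 2/3]
  [0, 2/3, 0]
  [2/3, 0, 2/5],
b = (4/5, -4/5, 4/105).
Solving gives a_0 = 29/35, a_1 = -6/5, a_2 = -9/7, so
  g(x) = -9*x^2/7 - 6*x/5 + 29/35.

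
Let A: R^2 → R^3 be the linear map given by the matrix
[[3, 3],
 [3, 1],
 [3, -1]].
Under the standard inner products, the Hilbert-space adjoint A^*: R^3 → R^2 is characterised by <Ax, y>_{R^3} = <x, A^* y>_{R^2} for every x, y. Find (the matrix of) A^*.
A^* = A^T =
[[3, 3, 3],
 [3, 1, -1]]

For real matrices with standard dot products, the defining identity <Ax, y> = <x, A^* y> gives (Ax)^T y = x^T (A^*) y, i.e. x^T A^T y = x^T (A^*) y. Since this holds for all x, y, we must have A^* = A^T. Therefore
A^* =
[[3, 3, 3],
 [3, 1, -1]].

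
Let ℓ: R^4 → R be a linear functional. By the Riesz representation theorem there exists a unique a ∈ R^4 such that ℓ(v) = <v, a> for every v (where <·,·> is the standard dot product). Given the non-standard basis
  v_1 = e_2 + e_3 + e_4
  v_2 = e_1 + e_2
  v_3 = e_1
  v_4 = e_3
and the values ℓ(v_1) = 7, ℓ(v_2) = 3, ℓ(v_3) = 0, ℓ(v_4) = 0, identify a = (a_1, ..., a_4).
a = (0, 3, 0, 4)

Write a = (a_1, ..., a_4) in the standard basis. For each basis vector v_i, ℓ(v_i) = <v_i, a> is a linear equation in the a_j's. Collect the n equations into a matrix system V a = ℓ, where row i of V is v_i (expressed in the standard basis). Since V is invertible (lower-triangular with 1s on the diagonal, up to permutation), solve by back-substitution:
  V =
[[0, 1, 1, 1],
 [1, 1, 0, 0],
 [1, 0, 0, 0],
 [0, 0, 1, 0]]
  V a = (7, 3, 0, 0)
Solving gives a = (0, 3, 0, 4).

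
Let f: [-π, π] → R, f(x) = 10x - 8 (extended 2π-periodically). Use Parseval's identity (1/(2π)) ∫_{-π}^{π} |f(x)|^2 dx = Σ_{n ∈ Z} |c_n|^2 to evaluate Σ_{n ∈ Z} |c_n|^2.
Σ |c_n|^2 = 100π^2/3 + 64

Expand and integrate term by term over [-π, π]:
  ∫ (10x)^2 dx = 100·(2π^3/3); ∫ 2·10·(-8)·x dx = 0 (odd integrand); ∫ (-8)^2 dx = 64·2π.
So (1/(2π)) ∫_{-π}^{π} (10x - 8)^2 dx = 100π^2/3 + 64 = 100π^2/3 + 64.
Parseval ⇒ Σ |c_n|^2 = 100π^2/3 + 64.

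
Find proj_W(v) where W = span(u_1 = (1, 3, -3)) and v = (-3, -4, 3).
proj_W(v) = (-24/19, -72/19, 72/19)

Set up U = [u_1 | ... | u_1] ∈ R^(3×1). The projector onto W = col(U) is P = U (U^T U)^(-1) U^T.
Compute U^T U =
  [19],
and U^T v = (-24).
Solve U^T U · c = U^T v for the coefficients: c = (-24/19). The projection is proj_W(v) = U c.
Check: (v - proj_W(v)) · u_1 = 0  (should be 0).
Result: proj_W(v) = (-24/19, -72/19, 72/19).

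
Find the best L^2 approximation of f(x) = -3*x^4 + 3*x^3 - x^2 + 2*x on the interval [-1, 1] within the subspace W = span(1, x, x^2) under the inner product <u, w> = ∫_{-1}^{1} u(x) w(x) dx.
g(x) = -25*x^2/7 + 19*x/5 + 9/35

The best approximation g ∈ W is the orthogonal projection of f onto W. Writing g = a_0 + a_1 x + a_2 x^2, the coefficients solve the normal equations G · a = b where
  G_{ij} = <φ_i, φ_j> and b_i = <f, φ_i>, with φ_0 = 1, φ_1 = x, φ_2 = x^2.
G =
  [2, 0, 2/3]
  [0, 2/3, 0]
  [2/3, 0, 2/5],
b = (-28/15, 38/15, -44/35).
Solving gives a_0 = 9/35, a_1 = 19/5, a_2 = -25/7, so
  g(x) = -25*x^2/7 + 19*x/5 + 9/35.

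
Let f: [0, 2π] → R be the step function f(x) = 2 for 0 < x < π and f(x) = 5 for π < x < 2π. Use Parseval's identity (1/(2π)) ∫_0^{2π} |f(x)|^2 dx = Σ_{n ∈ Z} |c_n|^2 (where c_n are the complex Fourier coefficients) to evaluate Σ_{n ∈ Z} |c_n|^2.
Σ |c_n|^2 = 29/2

Parseval equates the L^2 energy of f (normalised by 1/(2π)) with the ℓ^2 sum of its Fourier coefficients: (1/(2π)) ∫_0^{2π} |f|^2 = Σ |c_n|^2.
Compute the left side: (1/(2π)) [∫_0^π 2^2 dx + ∫_π^{2π} 5^2 dx] = (1/(2π)) · (4π + 25π) = (4 + 25)/2 = 29/2.
So Σ_{n ∈ Z} |c_n|^2 = 29/2.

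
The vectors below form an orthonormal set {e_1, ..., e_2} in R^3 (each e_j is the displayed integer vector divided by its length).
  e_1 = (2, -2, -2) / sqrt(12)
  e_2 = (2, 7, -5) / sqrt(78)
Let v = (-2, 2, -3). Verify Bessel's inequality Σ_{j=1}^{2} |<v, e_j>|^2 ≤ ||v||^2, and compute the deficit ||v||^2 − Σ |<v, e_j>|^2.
Σ |<v, e_j>|^2 = 217/26; ||v||^2 = 17; deficit = 225/26

Write each e_j = u_j / sqrt(<u_j, u_j>) where u_j is the displayed integer vector. Then <v, e_j> = <v, u_j> / sqrt(<u_j, u_j>), so |<v, e_j>|^2 = <v, u_j>^2 / <u_j, u_j>.
Coefficients: <v, e_1> = -2/sqrt(12), <v, e_2> = 25/sqrt(78).
Square and sum: Σ |<v, e_j>|^2 = 217/26.
Compute ||v||^2 = v·v = 17.
Deficit = 17 − 217/26 = 225/26 ≥ 0, confirming Bessel's inequality. (The deficit equals ||v − Σ <v,e_j> e_j||^2, the squared distance from v to span{e_j}.)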